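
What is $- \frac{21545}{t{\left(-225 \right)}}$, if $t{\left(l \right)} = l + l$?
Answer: $\frac{4309}{90} \approx 47.878$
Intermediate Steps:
$t{\left(l \right)} = 2 l$
$- \frac{21545}{t{\left(-225 \right)}} = - \frac{21545}{2 \left(-225\right)} = - \frac{21545}{-450} = \left(-21545\right) \left(- \frac{1}{450}\right) = \frac{4309}{90}$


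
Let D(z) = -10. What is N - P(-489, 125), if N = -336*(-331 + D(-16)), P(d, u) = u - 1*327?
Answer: 114778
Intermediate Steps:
P(d, u) = -327 + u (P(d, u) = u - 327 = -327 + u)
N = 114576 (N = -336*(-331 - 10) = -336*(-341) = 114576)
N - P(-489, 125) = 114576 - (-327 + 125) = 114576 - 1*(-202) = 114576 + 202 = 114778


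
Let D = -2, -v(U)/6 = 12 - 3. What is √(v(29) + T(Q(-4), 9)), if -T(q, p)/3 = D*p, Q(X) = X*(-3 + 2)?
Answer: 0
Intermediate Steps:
Q(X) = -X (Q(X) = X*(-1) = -X)
v(U) = -54 (v(U) = -6*(12 - 3) = -6*9 = -54)
T(q, p) = 6*p (T(q, p) = -(-6)*p = 6*p)
√(v(29) + T(Q(-4), 9)) = √(-54 + 6*9) = √(-54 + 54) = √0 = 0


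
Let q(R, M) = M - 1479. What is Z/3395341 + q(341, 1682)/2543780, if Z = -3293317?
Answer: -8376784664037/8637000528980 ≈ -0.96987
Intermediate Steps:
q(R, M) = -1479 + M
Z/3395341 + q(341, 1682)/2543780 = -3293317/3395341 + (-1479 + 1682)/2543780 = -3293317*1/3395341 + 203*(1/2543780) = -3293317/3395341 + 203/2543780 = -8376784664037/8637000528980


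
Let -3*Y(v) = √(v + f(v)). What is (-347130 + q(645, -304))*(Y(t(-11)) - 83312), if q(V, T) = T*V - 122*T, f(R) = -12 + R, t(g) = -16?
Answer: 42166036064 + 1012244*I*√11/3 ≈ 4.2166e+10 + 1.1191e+6*I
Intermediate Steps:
q(V, T) = -122*T + T*V
Y(v) = -√(-12 + 2*v)/3 (Y(v) = -√(v + (-12 + v))/3 = -√(-12 + 2*v)/3)
(-347130 + q(645, -304))*(Y(t(-11)) - 83312) = (-347130 - 304*(-122 + 645))*(-√(-12 + 2*(-16))/3 - 83312) = (-347130 - 304*523)*(-√(-12 - 32)/3 - 83312) = (-347130 - 158992)*(-2*I*√11/3 - 83312) = -506122*(-2*I*√11/3 - 83312) = -506122*(-83312 - 2*I*√11/3) = 42166036064 + 1012244*I*√11/3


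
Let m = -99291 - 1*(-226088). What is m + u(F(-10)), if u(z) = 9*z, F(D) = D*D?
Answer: 127697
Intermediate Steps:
F(D) = D**2
m = 126797 (m = -99291 + 226088 = 126797)
m + u(F(-10)) = 126797 + 9*(-10)**2 = 126797 + 9*100 = 126797 + 900 = 127697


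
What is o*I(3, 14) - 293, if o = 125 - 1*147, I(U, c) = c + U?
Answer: -667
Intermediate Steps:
I(U, c) = U + c
o = -22 (o = 125 - 147 = -22)
o*I(3, 14) - 293 = -22*(3 + 14) - 293 = -22*17 - 293 = -374 - 293 = -667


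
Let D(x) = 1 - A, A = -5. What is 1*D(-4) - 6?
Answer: 0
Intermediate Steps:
D(x) = 6 (D(x) = 1 - 1*(-5) = 1 + 5 = 6)
1*D(-4) - 6 = 1*6 - 6 = 6 - 6 = 0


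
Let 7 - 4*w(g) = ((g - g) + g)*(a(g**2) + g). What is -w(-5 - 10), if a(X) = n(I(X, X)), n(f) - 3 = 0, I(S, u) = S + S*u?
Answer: 173/4 ≈ 43.250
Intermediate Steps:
n(f) = 3 (n(f) = 3 + 0 = 3)
a(X) = 3
w(g) = 7/4 - g*(3 + g)/4 (w(g) = 7/4 - ((g - g) + g)*(3 + g)/4 = 7/4 - (0 + g)*(3 + g)/4 = 7/4 - g*(3 + g)/4)
-w(-5 - 10) = -(7/4 - 3*(-5 - 10)/4 - (-5 - 10)**2/4) = -(7/4 - 3/4*(-15) - 1/4*(-15)**2) = -(7/4 + 45/4 - 1/4*225) = -(7/4 + 45/4 - 225/4) = -1*(-173/4) = 173/4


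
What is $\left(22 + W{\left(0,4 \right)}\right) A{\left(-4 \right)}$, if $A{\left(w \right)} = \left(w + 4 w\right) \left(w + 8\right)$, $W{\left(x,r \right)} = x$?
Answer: $-1760$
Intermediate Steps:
$A{\left(w \right)} = 5 w \left(8 + w\right)$
$\left(22 + W{\left(0,4 \right)}\right) A{\left(-4 \right)} = \left(22 + 0\right) 5 \left(-4\right) \left(8 - 4\right) = 22 \cdot 5 \left(-4\right) 4 = 22 \left(-80\right) = -1760$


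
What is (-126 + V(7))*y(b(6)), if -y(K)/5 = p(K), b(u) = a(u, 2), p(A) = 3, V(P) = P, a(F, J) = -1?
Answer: 1785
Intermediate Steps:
b(u) = -1
y(K) = -15 (y(K) = -5*3 = -15)
(-126 + V(7))*y(b(6)) = (-126 + 7)*(-15) = -119*(-15) = 1785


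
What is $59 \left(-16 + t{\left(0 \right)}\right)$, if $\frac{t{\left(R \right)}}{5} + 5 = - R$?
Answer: $-2419$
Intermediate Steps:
$t{\left(R \right)} = -25 - 5 R$ ($t{\left(R \right)} = -25 + 5 \left(- R\right) = -25 - 5 R$)
$59 \left(-16 + t{\left(0 \right)}\right) = 59 \left(-16 - 25\right) = 59 \left(-41\right) = -2419$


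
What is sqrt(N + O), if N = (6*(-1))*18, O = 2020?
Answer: 2*sqrt(478) ≈ 43.726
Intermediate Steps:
N = -108 (N = -6*18 = -108)
sqrt(N + O) = sqrt(-108 + 2020) = sqrt(1912) = 2*sqrt(478)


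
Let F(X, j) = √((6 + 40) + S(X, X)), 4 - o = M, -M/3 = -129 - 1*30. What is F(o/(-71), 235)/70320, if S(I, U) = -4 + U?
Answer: √245305/4992720 ≈ 9.9201e-5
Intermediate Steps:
M = 477 (M = -3*(-129 - 1*30) = -3*(-129 - 30) = -3*(-159) = 477)
o = -473 (o = 4 - 1*477 = 4 - 477 = -473)
F(X, j) = √(42 + X) (F(X, j) = √((6 + 40) + (-4 + X)) = √(46 + (-4 + X)) = √(42 + X))
F(o/(-71), 235)/70320 = √(42 - 473/(-71))/70320 = √(42 - 473*(-1/71))*(1/70320) = √(42 + 473/71)*(1/70320) = √(3455/71)*(1/70320) = (√245305/71)*(1/70320) = √245305/4992720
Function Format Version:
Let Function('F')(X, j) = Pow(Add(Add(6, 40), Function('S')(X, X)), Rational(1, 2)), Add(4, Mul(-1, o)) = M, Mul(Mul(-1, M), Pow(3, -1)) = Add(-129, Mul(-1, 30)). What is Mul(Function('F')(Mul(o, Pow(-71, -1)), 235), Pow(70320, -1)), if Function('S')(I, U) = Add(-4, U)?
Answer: Mul(Rational(1, 4992720), Pow(245305, Rational(1, 2))) ≈ 9.9201e-5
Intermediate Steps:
M = 477 (M = Mul(-3, Add(-129, Mul(-1, 30))) = Mul(-3, Add(-129, -30)) = Mul(-3, -159) = 477)
o = -473 (o = Add(4, Mul(-1, 477)) = Add(4, -477) = -473)
Function('F')(X, j) = Pow(Add(42, X), Rational(1, 2)) (Function('F')(X, j) = Pow(Add(Add(6, 40), Add(-4, X)), Rational(1, 2)) = Pow(Add(46, Add(-4, X)), Rational(1, 2)) = Pow(Add(42, X), Rational(1, 2)))
Mul(Function('F')(Mul(o, Pow(-71, -1)), 235), Pow(70320, -1)) = Mul(Pow(Add(42, Mul(-473, Pow(-71, -1))), Rational(1, 2)), Pow(70320, -1)) = Mul(Pow(Add(42, Mul(-473, Rational(-1, 71))), Rational(1, 2)), Rational(1, 70320)) = Mul(Pow(Add(42, Rational(473, 71)), Rational(1, 2)), Rational(1, 70320)) = Mul(Pow(Rational(3455, 71), Rational(1, 2)), Rational(1, 70320)) = Mul(Mul(Rational(1, 71), Pow(245305, Rational(1, 2))), Rational(1, 70320)) = Mul(Rational(1, 4992720), Pow(245305, Rational(1, 2)))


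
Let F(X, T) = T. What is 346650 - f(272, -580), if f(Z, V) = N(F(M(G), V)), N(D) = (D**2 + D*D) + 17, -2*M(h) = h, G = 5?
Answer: -326167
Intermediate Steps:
M(h) = -h/2
N(D) = 17 + 2*D**2 (N(D) = (D**2 + D**2) + 17 = 2*D**2 + 17 = 17 + 2*D**2)
f(Z, V) = 17 + 2*V**2
346650 - f(272, -580) = 346650 - (17 + 2*(-580)**2) = 346650 - (17 + 2*336400) = 346650 - (17 + 672800) = 346650 - 1*672817 = 346650 - 672817 = -326167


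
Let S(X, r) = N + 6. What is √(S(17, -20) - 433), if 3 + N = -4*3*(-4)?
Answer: I*√382 ≈ 19.545*I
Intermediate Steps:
N = 45 (N = -3 - 4*3*(-4) = -3 - 12*(-4) = -3 + 48 = 45)
S(X, r) = 51 (S(X, r) = 45 + 6 = 51)
√(S(17, -20) - 433) = √(51 - 433) = √(-382) = I*√382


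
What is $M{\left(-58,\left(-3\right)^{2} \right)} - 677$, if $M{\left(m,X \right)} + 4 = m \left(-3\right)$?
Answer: $-507$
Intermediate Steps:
$M{\left(m,X \right)} = -4 - 3 m$ ($M{\left(m,X \right)} = -4 + m \left(-3\right) = -4 - 3 m$)
$M{\left(-58,\left(-3\right)^{2} \right)} - 677 = \left(-4 - -174\right) - 677 = \left(-4 + 174\right) - 677 = 170 - 677 = -507$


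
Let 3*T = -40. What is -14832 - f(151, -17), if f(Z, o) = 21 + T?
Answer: -44519/3 ≈ -14840.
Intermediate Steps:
T = -40/3 (T = (⅓)*(-40) = -40/3 ≈ -13.333)
f(Z, o) = 23/3 (f(Z, o) = 21 - 40/3 = 23/3)
-14832 - f(151, -17) = -14832 - 1*23/3 = -14832 - 23/3 = -44519/3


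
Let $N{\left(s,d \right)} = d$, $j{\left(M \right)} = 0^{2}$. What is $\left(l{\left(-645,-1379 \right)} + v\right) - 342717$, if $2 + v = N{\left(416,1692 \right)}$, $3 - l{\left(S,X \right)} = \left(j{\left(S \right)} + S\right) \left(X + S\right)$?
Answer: $-1646504$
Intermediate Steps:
$j{\left(M \right)} = 0$
$l{\left(S,X \right)} = 3 - S \left(S + X\right)$ ($l{\left(S,X \right)} = 3 - \left(0 + S\right) \left(X + S\right) = 3 - S \left(S + X\right)$)
$v = 1690$ ($v = -2 + 1692 = 1690$)
$\left(l{\left(-645,-1379 \right)} + v\right) - 342717 = \left(\left(3 - \left(-645\right)^{2} - \left(-645\right) \left(-1379\right)\right) + 1690\right) - 342717 = \left(\left(3 - 416025 - 889455\right) + 1690\right) - 342717 = \left(-1305477 + 1690\right) - 342717 = -1303787 - 342717 = -1646504$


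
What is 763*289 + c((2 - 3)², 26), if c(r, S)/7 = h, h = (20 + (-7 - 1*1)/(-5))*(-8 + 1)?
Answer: 1097243/5 ≈ 2.1945e+5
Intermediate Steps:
h = -756/5 (h = (20 + (-7 - 1)*(-⅕))*(-7) = (20 - 8*(-⅕))*(-7) = (20 + 8/5)*(-7) = (108/5)*(-7) = -756/5 ≈ -151.20)
c(r, S) = -5292/5 (c(r, S) = 7*(-756/5) = -5292/5)
763*289 + c((2 - 3)², 26) = 763*289 - 5292/5 = 220507 - 5292/5 = 1097243/5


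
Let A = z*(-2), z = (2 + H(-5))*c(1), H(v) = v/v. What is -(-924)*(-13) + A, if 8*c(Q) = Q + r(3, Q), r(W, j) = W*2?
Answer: -48069/4 ≈ -12017.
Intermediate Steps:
r(W, j) = 2*W
c(Q) = ¾ + Q/8 (c(Q) = (Q + 2*3)/8 = (Q + 6)/8 = (6 + Q)/8 = ¾ + Q/8)
H(v) = 1
z = 21/8 (z = (2 + 1)*(¾ + (⅛)*1) = 3*(¾ + ⅛) = 3*(7/8) = 21/8 ≈ 2.6250)
A = -21/4 (A = (21/8)*(-2) = -21/4 ≈ -5.2500)
-(-924)*(-13) + A = -(-924)*(-13) - 21/4 = -154*78 - 21/4 = -12012 - 21/4 = -48069/4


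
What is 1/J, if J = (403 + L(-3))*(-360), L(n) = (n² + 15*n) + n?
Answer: -1/131040 ≈ -7.6313e-6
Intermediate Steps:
L(n) = n² + 16*n
J = -131040 (J = (403 - 3*(16 - 3))*(-360) = (403 - 3*13)*(-360) = (403 - 39)*(-360) = 364*(-360) = -131040)
1/J = 1/(-131040) = -1/131040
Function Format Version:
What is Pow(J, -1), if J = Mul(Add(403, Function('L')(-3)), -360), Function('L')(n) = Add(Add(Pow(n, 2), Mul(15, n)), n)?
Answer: Rational(-1, 131040) ≈ -7.6313e-6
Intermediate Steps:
Function('L')(n) = Add(Pow(n, 2), Mul(16, n))
J = -131040 (J = Mul(Add(403, Mul(-3, Add(16, -3))), -360) = Mul(Add(403, Mul(-3, 13)), -360) = Mul(Add(403, -39), -360) = Mul(364, -360) = -131040)
Pow(J, -1) = Pow(-131040, -1) = Rational(-1, 131040)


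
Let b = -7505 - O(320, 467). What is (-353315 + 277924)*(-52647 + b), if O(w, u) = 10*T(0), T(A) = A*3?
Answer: 4534919432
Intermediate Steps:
T(A) = 3*A
O(w, u) = 0 (O(w, u) = 10*(3*0) = 10*0 = 0)
b = -7505 (b = -7505 - 1*0 = -7505 + 0 = -7505)
(-353315 + 277924)*(-52647 + b) = (-353315 + 277924)*(-52647 - 7505) = -75391*(-60152) = 4534919432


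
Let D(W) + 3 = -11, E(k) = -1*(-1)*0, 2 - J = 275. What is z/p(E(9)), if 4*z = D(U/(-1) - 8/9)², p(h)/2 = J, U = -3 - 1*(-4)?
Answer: -7/78 ≈ -0.089744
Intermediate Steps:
J = -273 (J = 2 - 1*275 = 2 - 275 = -273)
U = 1 (U = -3 + 4 = 1)
E(k) = 0 (E(k) = 1*0 = 0)
p(h) = -546 (p(h) = 2*(-273) = -546)
D(W) = -14 (D(W) = -3 - 11 = -14)
z = 49 (z = (¼)*(-14)² = (¼)*196 = 49)
z/p(E(9)) = 49/(-546) = 49*(-1/546) = -7/78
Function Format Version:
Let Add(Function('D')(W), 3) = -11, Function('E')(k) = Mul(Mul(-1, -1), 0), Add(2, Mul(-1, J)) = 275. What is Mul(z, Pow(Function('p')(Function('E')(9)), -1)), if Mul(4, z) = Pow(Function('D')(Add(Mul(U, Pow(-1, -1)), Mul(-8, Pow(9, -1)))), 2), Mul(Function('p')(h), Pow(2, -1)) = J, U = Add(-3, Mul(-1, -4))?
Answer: Rational(-7, 78) ≈ -0.089744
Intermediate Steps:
J = -273 (J = Add(2, Mul(-1, 275)) = Add(2, -275) = -273)
U = 1 (U = Add(-3, 4) = 1)
Function('E')(k) = 0 (Function('E')(k) = Mul(1, 0) = 0)
Function('p')(h) = -546 (Function('p')(h) = Mul(2, -273) = -546)
Function('D')(W) = -14 (Function('D')(W) = Add(-3, -11) = -14)
z = 49 (z = Mul(Rational(1, 4), Pow(-14, 2)) = Mul(Rational(1, 4), 196) = 49)
Mul(z, Pow(Function('p')(Function('E')(9)), -1)) = Mul(49, Pow(-546, -1)) = Mul(49, Rational(-1, 546)) = Rational(-7, 78)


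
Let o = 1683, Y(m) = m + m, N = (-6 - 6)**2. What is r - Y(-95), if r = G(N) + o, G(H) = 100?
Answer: 1973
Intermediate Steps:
N = 144 (N = (-12)**2 = 144)
Y(m) = 2*m
r = 1783 (r = 100 + 1683 = 1783)
r - Y(-95) = 1783 - 2*(-95) = 1783 - 1*(-190) = 1783 + 190 = 1973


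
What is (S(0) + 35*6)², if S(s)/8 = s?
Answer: 44100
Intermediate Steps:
S(s) = 8*s
(S(0) + 35*6)² = (8*0 + 35*6)² = (0 + 210)² = 210² = 44100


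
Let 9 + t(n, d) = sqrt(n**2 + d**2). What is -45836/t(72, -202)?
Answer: -412524/45907 - 91672*sqrt(11497)/45907 ≈ -223.10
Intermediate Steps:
t(n, d) = -9 + sqrt(d**2 + n**2) (t(n, d) = -9 + sqrt(n**2 + d**2) = -9 + sqrt(d**2 + n**2))
-45836/t(72, -202) = -45836/(-9 + sqrt((-202)**2 + 72**2)) = -45836/(-9 + sqrt(40804 + 5184)) = -45836/(-9 + sqrt(45988)) = -45836/(-9 + 2*sqrt(11497))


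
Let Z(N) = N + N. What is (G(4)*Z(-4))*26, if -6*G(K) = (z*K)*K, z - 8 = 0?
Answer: 13312/3 ≈ 4437.3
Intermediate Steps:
z = 8 (z = 8 + 0 = 8)
Z(N) = 2*N
G(K) = -4*K²/3 (G(K) = -8*K*K/6 = -4*K²/3)
(G(4)*Z(-4))*26 = ((-4/3*4²)*(2*(-4)))*26 = (-4/3*16*(-8))*26 = -64/3*(-8)*26 = (512/3)*26 = 13312/3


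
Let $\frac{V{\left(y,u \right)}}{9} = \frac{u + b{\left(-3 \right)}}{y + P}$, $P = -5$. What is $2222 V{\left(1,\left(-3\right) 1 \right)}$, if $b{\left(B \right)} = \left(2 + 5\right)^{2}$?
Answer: $-229977$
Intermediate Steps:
$b{\left(B \right)} = 49$ ($b{\left(B \right)} = 7^{2} = 49$)
$V{\left(y,u \right)} = \frac{9 \left(49 + u\right)}{-5 + y}$ ($V{\left(y,u \right)} = 9 \frac{u + 49}{y - 5} = 9 \frac{49 + u}{-5 + y} = \frac{9 \left(49 + u\right)}{-5 + y}$)
$2222 V{\left(1,\left(-3\right) 1 \right)} = 2222 \frac{9 \left(49 - 3\right)}{-5 + 1} = 2222 \frac{9 \left(49 - 3\right)}{-4} = 2222 \cdot 9 \left(- \frac{1}{4}\right) 46 = 2222 \left(- \frac{207}{2}\right) = -229977$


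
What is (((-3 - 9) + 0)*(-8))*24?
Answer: 2304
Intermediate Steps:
(((-3 - 9) + 0)*(-8))*24 = ((-12 + 0)*(-8))*24 = -12*(-8)*24 = 96*24 = 2304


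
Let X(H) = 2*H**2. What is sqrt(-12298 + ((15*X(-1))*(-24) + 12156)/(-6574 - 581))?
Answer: I*sqrt(7773653630)/795 ≈ 110.9*I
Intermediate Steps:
sqrt(-12298 + ((15*X(-1))*(-24) + 12156)/(-6574 - 581)) = sqrt(-12298 + ((15*(2*(-1)**2))*(-24) + 12156)/(-6574 - 581)) = sqrt(-12298 + ((15*(2*1))*(-24) + 12156)/(-7155)) = sqrt(-12298 + ((15*2)*(-24) + 12156)*(-1/7155)) = sqrt(-12298 + (30*(-24) + 12156)*(-1/7155)) = sqrt(-12298 + (-720 + 12156)*(-1/7155)) = sqrt(-12298 + 11436*(-1/7155)) = sqrt(-12298 - 3812/2385) = sqrt(-29334542/2385) = I*sqrt(7773653630)/795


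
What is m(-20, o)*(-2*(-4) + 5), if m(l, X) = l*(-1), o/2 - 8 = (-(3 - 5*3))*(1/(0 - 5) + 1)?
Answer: 260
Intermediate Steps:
o = 176/5 (o = 16 + 2*((-(3 - 5*3))*(1/(0 - 5) + 1)) = 16 + 2*((-(3 - 15))*(1/(-5) + 1)) = 16 + 2*((-1*(-12))*(-1/5 + 1)) = 16 + 2*(12*(4/5)) = 16 + 2*(48/5) = 16 + 96/5 = 176/5 ≈ 35.200)
m(l, X) = -l
m(-20, o)*(-2*(-4) + 5) = (-1*(-20))*(-2*(-4) + 5) = 20*(8 + 5) = 20*13 = 260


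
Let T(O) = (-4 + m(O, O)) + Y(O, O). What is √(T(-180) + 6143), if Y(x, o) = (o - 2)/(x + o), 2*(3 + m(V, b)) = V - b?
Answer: √5522855/30 ≈ 78.336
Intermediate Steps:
m(V, b) = -3 + V/2 - b/2 (m(V, b) = -3 + (V - b)/2 = -3 + (V/2 - b/2) = -3 + V/2 - b/2)
Y(x, o) = (-2 + o)/(o + x)
T(O) = -7 + (-2 + O)/(2*O) (T(O) = (-4 + (-3 + O/2 - O/2)) + (-2 + O)/(O + O) = (-4 - 3) + (-2 + O)/((2*O)) = -7 + (1/(2*O))*(-2 + O) = -7 + (-2 + O)/(2*O))
√(T(-180) + 6143) = √((-13/2 - 1/(-180)) + 6143) = √((-13/2 - 1*(-1/180)) + 6143) = √((-13/2 + 1/180) + 6143) = √(-1169/180 + 6143) = √(1104571/180) = √5522855/30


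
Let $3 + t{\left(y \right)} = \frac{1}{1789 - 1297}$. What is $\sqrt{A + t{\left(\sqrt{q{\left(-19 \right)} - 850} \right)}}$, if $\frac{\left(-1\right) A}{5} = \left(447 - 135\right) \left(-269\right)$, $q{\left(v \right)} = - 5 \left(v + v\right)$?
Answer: $\frac{\sqrt{25394752815}}{246} \approx 647.79$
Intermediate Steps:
$q{\left(v \right)} = - 10 v$ ($q{\left(v \right)} = - 5 \cdot 2 v = - 10 v$)
$t{\left(y \right)} = - \frac{1475}{492}$ ($t{\left(y \right)} = -3 + \frac{1}{1789 - 1297} = -3 + \frac{1}{492} = - \frac{1475}{492}$)
$A = 419640$ ($A = - 5 \left(447 - 135\right) \left(-269\right) = - 5 \cdot 312 \left(-269\right) = \left(-5\right) \left(-83928\right) = 419640$)
$\sqrt{A + t{\left(\sqrt{q{\left(-19 \right)} - 850} \right)}} = \sqrt{419640 - \frac{1475}{492}} = \sqrt{\frac{206461405}{492}} = \frac{\sqrt{25394752815}}{246}$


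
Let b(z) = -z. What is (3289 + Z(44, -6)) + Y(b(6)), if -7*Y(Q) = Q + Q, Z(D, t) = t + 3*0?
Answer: 22993/7 ≈ 3284.7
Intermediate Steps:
Z(D, t) = t (Z(D, t) = t + 0 = t)
Y(Q) = -2*Q/7 (Y(Q) = -(Q + Q)/7 = -2*Q/7)
(3289 + Z(44, -6)) + Y(b(6)) = (3289 - 6) - (-2)*6/7 = 3283 - 2/7*(-6) = 3283 + 12/7 = 22993/7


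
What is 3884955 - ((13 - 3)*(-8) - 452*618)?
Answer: 4164371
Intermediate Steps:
3884955 - ((13 - 3)*(-8) - 452*618) = 3884955 - (10*(-8) - 279336) = 3884955 - (-80 - 279336) = 3884955 - 1*(-279416) = 3884955 + 279416 = 4164371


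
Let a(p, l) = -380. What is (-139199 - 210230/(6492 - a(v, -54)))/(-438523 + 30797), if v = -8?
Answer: 478392879/1400946536 ≈ 0.34148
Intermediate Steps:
(-139199 - 210230/(6492 - a(v, -54)))/(-438523 + 30797) = (-139199 - 210230/(6492 - 1*(-380)))/(-438523 + 30797) = (-139199 - 210230/(6492 + 380))/(-407726) = (-139199 - 210230/6872)*(-1/407726) = (-139199 - 210230*1/6872)*(-1/407726) = (-139199 - 105115/3436)*(-1/407726) = -478392879/3436*(-1/407726) = 478392879/1400946536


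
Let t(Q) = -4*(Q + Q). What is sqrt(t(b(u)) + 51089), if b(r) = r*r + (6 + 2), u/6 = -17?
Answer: I*sqrt(32207) ≈ 179.46*I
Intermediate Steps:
u = -102 (u = 6*(-17) = -102)
b(r) = 8 + r**2 (b(r) = r**2 + 8 = 8 + r**2)
t(Q) = -8*Q
sqrt(t(b(u)) + 51089) = sqrt(-8*(8 + (-102)**2) + 51089) = sqrt(-8*(8 + 10404) + 51089) = sqrt(-8*10412 + 51089) = sqrt(-83296 + 51089) = sqrt(-32207) = I*sqrt(32207)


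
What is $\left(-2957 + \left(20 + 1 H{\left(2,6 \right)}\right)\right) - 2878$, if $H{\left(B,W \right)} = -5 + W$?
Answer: $-5814$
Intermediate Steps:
$\left(-2957 + \left(20 + 1 H{\left(2,6 \right)}\right)\right) - 2878 = \left(-2957 + \left(20 + 1 \left(-5 + 6\right)\right)\right) - 2878 = \left(-2957 + \left(20 + 1 \cdot 1\right)\right) - 2878 = \left(-2957 + \left(20 + 1\right)\right) - 2878 = \left(-2957 + 21\right) - 2878 = -2936 - 2878 = -5814$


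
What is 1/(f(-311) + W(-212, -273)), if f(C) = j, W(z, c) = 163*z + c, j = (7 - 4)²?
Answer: -1/34820 ≈ -2.8719e-5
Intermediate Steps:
j = 9 (j = 3² = 9)
W(z, c) = c + 163*z
f(C) = 9
1/(f(-311) + W(-212, -273)) = 1/(9 + (-273 + 163*(-212))) = 1/(9 + (-273 - 34556)) = 1/(9 - 34829) = 1/(-34820) = -1/34820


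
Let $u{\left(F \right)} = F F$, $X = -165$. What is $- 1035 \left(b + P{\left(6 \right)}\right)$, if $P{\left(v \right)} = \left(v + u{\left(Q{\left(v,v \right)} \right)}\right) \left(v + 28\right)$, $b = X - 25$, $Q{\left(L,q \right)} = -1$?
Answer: $-49680$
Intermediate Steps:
$b = -190$ ($b = -165 - 25 = -190$)
$u{\left(F \right)} = F^{2}$
$P{\left(v \right)} = \left(1 + v\right) \left(28 + v\right)$ ($P{\left(v \right)} = \left(v + \left(-1\right)^{2}\right) \left(v + 28\right) = \left(v + 1\right) \left(28 + v\right) = \left(1 + v\right) \left(28 + v\right)$)
$- 1035 \left(b + P{\left(6 \right)}\right) = - 1035 \left(-190 + \left(28 + 6^{2} + 29 \cdot 6\right)\right) = - 1035 \left(-190 + \left(28 + 36 + 174\right)\right) = - 1035 \left(-190 + 238\right) = \left(-1035\right) 48 = -49680$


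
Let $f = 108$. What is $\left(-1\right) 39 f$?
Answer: $-4212$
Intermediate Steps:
$\left(-1\right) 39 f = \left(-1\right) 39 \cdot 108 = \left(-39\right) 108 = -4212$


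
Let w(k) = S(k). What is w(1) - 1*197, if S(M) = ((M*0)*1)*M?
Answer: -197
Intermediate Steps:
S(M) = 0 (S(M) = (0*1)*M = 0*M = 0)
w(k) = 0
w(1) - 1*197 = 0 - 1*197 = 0 - 197 = -197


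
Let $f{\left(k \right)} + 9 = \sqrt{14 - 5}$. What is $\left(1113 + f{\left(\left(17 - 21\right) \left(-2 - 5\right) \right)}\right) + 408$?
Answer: $1515$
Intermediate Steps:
$f{\left(k \right)} = -6$ ($f{\left(k \right)} = -9 + \sqrt{14 - 5} = -9 + \sqrt{9} = -9 + 3 = -6$)
$\left(1113 + f{\left(\left(17 - 21\right) \left(-2 - 5\right) \right)}\right) + 408 = \left(1113 - 6\right) + 408 = 1107 + 408 = 1515$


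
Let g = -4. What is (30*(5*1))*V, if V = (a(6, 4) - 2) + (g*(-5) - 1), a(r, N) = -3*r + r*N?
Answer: 3450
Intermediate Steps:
a(r, N) = -3*r + N*r
V = 23 (V = (6*(-3 + 4) - 2) + (-4*(-5) - 1) = (6*1 - 2) + (20 - 1) = (6 - 2) + 19 = 4 + 19 = 23)
(30*(5*1))*V = (30*(5*1))*23 = (30*5)*23 = 150*23 = 3450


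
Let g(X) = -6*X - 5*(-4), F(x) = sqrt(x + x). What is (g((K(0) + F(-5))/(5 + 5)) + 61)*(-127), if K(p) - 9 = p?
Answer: -48006/5 + 381*I*sqrt(10)/5 ≈ -9601.2 + 240.97*I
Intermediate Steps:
F(x) = sqrt(2)*sqrt(x) (F(x) = sqrt(2*x) = sqrt(2)*sqrt(x))
K(p) = 9 + p
g(X) = 20 - 6*X (g(X) = -6*X + 20 = 20 - 6*X)
(g((K(0) + F(-5))/(5 + 5)) + 61)*(-127) = ((20 - 6*((9 + 0) + sqrt(2)*sqrt(-5))/(5 + 5)) + 61)*(-127) = ((20 - 6*(9 + sqrt(2)*(I*sqrt(5)))/10) + 61)*(-127) = ((20 - 6*(9 + I*sqrt(10))/10) + 61)*(-127) = ((20 - 6*(9/10 + I*sqrt(10)/10)) + 61)*(-127) = ((20 + (-27/5 - 3*I*sqrt(10)/5)) + 61)*(-127) = ((73/5 - 3*I*sqrt(10)/5) + 61)*(-127) = (378/5 - 3*I*sqrt(10)/5)*(-127) = -48006/5 + 381*I*sqrt(10)/5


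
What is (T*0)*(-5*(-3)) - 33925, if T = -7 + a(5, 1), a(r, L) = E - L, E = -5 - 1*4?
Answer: -33925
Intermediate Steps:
E = -9 (E = -5 - 4 = -9)
a(r, L) = -9 - L
T = -17 (T = -7 + (-9 - 1*1) = -7 + (-9 - 1) = -7 - 10 = -17)
(T*0)*(-5*(-3)) - 33925 = (-17*0)*(-5*(-3)) - 33925 = 0*15 - 33925 = 0 - 33925 = -33925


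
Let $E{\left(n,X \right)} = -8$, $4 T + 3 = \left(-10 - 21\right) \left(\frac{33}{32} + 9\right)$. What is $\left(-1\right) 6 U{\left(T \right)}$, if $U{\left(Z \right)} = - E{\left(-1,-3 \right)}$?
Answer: $-48$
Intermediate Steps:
$T = - \frac{10047}{128}$ ($T = - \frac{3}{4} + \frac{\left(-10 - 21\right) \left(\frac{33}{32} + 9\right)}{4} = - \frac{3}{4} + \frac{\left(-31\right) \left(33 \cdot \frac{1}{32} + 9\right)}{4} = - \frac{3}{4} + \frac{\left(-31\right) \left(\frac{33}{32} + 9\right)}{4} = - \frac{3}{4} + \frac{\left(-31\right) \frac{321}{32}}{4} = - \frac{3}{4} + \frac{1}{4} \left(- \frac{9951}{32}\right) = - \frac{3}{4} - \frac{9951}{128} = - \frac{10047}{128} \approx -78.492$)
$U{\left(Z \right)} = 8$ ($U{\left(Z \right)} = \left(-1\right) \left(-8\right) = 8$)
$\left(-1\right) 6 U{\left(T \right)} = \left(-1\right) 6 \cdot 8 = \left(-6\right) 8 = -48$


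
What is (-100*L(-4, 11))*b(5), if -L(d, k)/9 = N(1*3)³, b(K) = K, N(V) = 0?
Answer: 0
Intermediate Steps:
L(d, k) = 0 (L(d, k) = -9*0³ = -9*0 = 0)
(-100*L(-4, 11))*b(5) = -100*0*5 = 0*5 = 0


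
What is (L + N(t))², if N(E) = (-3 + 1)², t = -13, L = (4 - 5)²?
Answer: 25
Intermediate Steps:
L = 1 (L = (-1)² = 1)
N(E) = 4 (N(E) = (-2)² = 4)
(L + N(t))² = (1 + 4)² = 5² = 25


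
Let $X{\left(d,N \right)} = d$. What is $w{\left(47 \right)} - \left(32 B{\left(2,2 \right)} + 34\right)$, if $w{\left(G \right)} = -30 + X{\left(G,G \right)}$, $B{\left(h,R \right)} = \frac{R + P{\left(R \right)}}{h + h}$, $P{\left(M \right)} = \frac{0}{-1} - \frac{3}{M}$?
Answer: $-21$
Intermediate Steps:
$P{\left(M \right)} = - \frac{3}{M}$ ($P{\left(M \right)} = 0 \left(-1\right) - \frac{3}{M} = 0 - \frac{3}{M} = - \frac{3}{M}$)
$B{\left(h,R \right)} = \frac{R - \frac{3}{R}}{2 h}$ ($B{\left(h,R \right)} = \frac{R - \frac{3}{R}}{h + h} = \frac{R - \frac{3}{R}}{2 h}$)
$w{\left(G \right)} = -30 + G$
$w{\left(47 \right)} - \left(32 B{\left(2,2 \right)} + 34\right) = \left(-30 + 47\right) - \left(32 \frac{-3 + 2^{2}}{2 \cdot 2 \cdot 2} + 34\right) = 17 - \left(32 \cdot \frac{1}{2} \cdot \frac{1}{2} \cdot \frac{1}{2} \left(-3 + 4\right) + 34\right) = 17 - \left(32 \cdot \frac{1}{2} \cdot \frac{1}{2} \cdot \frac{1}{2} \cdot 1 + 34\right) = 17 - \left(32 \cdot \frac{1}{8} + 34\right) = 17 - \left(4 + 34\right) = 17 - 38 = -21$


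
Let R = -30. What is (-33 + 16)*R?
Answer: 510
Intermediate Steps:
(-33 + 16)*R = (-33 + 16)*(-30) = -17*(-30) = 510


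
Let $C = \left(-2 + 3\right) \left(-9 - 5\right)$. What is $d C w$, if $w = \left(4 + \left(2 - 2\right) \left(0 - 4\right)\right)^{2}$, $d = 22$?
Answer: $-4928$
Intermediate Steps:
$w = 16$ ($w = \left(4 + 0 \left(-4\right)\right)^{2} = \left(4 + 0\right)^{2} = 4^{2} = 16$)
$C = -14$ ($C = 1 \left(-14\right) = -14$)
$d C w = 22 \left(-14\right) 16 = \left(-308\right) 16 = -4928$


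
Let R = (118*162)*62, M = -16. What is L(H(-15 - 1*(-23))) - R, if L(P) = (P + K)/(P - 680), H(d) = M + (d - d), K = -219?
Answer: -824893397/696 ≈ -1.1852e+6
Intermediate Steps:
H(d) = -16 (H(d) = -16 + (d - d) = -16 + 0 = -16)
L(P) = (-219 + P)/(-680 + P) (L(P) = (P - 219)/(P - 680) = (-219 + P)/(-680 + P))
R = 1185192 (R = 19116*62 = 1185192)
L(H(-15 - 1*(-23))) - R = (-219 - 16)/(-680 - 16) - 1*1185192 = -235/(-696) - 1185192 = -1/696*(-235) - 1185192 = 235/696 - 1185192 = -824893397/696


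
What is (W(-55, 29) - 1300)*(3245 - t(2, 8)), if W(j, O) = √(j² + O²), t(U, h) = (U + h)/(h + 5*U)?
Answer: -37960000/9 + 29200*√3866/9 ≈ -4.0160e+6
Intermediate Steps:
t(U, h) = (U + h)/(h + 5*U)
W(j, O) = √(O² + j²)
(W(-55, 29) - 1300)*(3245 - t(2, 8)) = (√(29² + (-55)²) - 1300)*(3245 - (2 + 8)/(8 + 5*2)) = (√(841 + 3025) - 1300)*(3245 - 10/(8 + 10)) = (√3866 - 1300)*(3245 - 10/18) = (-1300 + √3866)*(3245 - 10/18) = (-1300 + √3866)*(3245 - 1*5/9) = (-1300 + √3866)*(3245 - 5/9) = (-1300 + √3866)*(29200/9) = -37960000/9 + 29200*√3866/9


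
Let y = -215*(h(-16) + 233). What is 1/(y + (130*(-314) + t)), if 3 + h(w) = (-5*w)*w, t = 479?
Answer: 1/185409 ≈ 5.3935e-6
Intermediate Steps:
h(w) = -3 - 5*w² (h(w) = -3 + (-5*w)*w = -3 - 5*w²)
y = 225750 (y = -215*((-3 - 5*(-16)²) + 233) = -215*((-3 - 5*256) + 233) = -215*((-3 - 1280) + 233) = -215*(-1283 + 233) = -215*(-1050) = 225750)
1/(y + (130*(-314) + t)) = 1/(225750 + (130*(-314) + 479)) = 1/(225750 + (-40820 + 479)) = 1/(225750 - 40341) = 1/185409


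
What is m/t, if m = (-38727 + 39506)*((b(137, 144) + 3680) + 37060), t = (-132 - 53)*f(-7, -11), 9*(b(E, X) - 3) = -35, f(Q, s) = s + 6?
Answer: 285621908/8325 ≈ 34309.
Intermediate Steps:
f(Q, s) = 6 + s
b(E, X) = -8/9 (b(E, X) = 3 + (1/9)*(-35) = 3 - 35/9 = -8/9)
t = 925 (t = (-132 - 53)*(6 - 11) = -185*(-5) = 925)
m = 285621908/9 (m = (-38727 + 39506)*((-8/9 + 3680) + 37060) = 779*(33112/9 + 37060) = 779*(366652/9) = 285621908/9 ≈ 3.1736e+7)
m/t = (285621908/9)/925 = (285621908/9)*(1/925) = 285621908/8325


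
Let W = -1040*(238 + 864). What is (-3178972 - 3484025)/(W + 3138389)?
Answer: -201909/60373 ≈ -3.3444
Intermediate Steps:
W = -1146080 (W = -1040*1102 = -1146080)
(-3178972 - 3484025)/(W + 3138389) = (-3178972 - 3484025)/(-1146080 + 3138389) = -6662997/1992309 = -6662997*1/1992309 = -201909/60373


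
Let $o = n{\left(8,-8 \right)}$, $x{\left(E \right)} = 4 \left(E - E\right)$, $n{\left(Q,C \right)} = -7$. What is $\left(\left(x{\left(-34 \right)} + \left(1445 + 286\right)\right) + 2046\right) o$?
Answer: $-26439$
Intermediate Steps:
$x{\left(E \right)} = 0$ ($x{\left(E \right)} = 4 \cdot 0 = 0$)
$o = -7$
$\left(\left(x{\left(-34 \right)} + \left(1445 + 286\right)\right) + 2046\right) o = \left(\left(0 + \left(1445 + 286\right)\right) + 2046\right) \left(-7\right) = \left(\left(0 + 1731\right) + 2046\right) \left(-7\right) = \left(1731 + 2046\right) \left(-7\right) = 3777 \left(-7\right) = -26439$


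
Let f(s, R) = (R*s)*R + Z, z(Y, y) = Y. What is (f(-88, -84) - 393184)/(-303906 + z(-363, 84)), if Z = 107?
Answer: 1014005/304269 ≈ 3.3326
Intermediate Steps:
f(s, R) = 107 + s*R² (f(s, R) = (R*s)*R + 107 = s*R² + 107 = 107 + s*R²)
(f(-88, -84) - 393184)/(-303906 + z(-363, 84)) = ((107 - 88*(-84)²) - 393184)/(-303906 - 363) = ((107 - 88*7056) - 393184)/(-304269) = ((107 - 620928) - 393184)*(-1/304269) = (-620821 - 393184)*(-1/304269) = -1014005*(-1/304269) = 1014005/304269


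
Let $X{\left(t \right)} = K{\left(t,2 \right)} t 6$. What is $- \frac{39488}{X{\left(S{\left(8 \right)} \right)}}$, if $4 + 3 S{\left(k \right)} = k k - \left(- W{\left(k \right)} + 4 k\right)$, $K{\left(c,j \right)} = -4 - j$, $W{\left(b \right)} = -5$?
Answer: $\frac{9872}{69} \approx 143.07$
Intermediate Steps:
$S{\left(k \right)} = -3 - \frac{4 k}{3} + \frac{k^{2}}{3}$ ($S{\left(k \right)} = - \frac{4}{3} + \frac{k k - \left(5 + 4 k\right)}{3} = - \frac{4}{3} + \frac{k^{2} - \left(5 + 4 k\right)}{3} = - \frac{4}{3} + \frac{-5 + k^{2} - 4 k}{3} = - \frac{4}{3} - \left(\frac{5}{3} - \frac{k^{2}}{3} + \frac{4 k}{3}\right) = -3 - \frac{4 k}{3} + \frac{k^{2}}{3}$)
$X{\left(t \right)} = - 36 t$ ($X{\left(t \right)} = \left(-4 - 2\right) t 6 = - 6 t 6 = - 36 t$)
$- \frac{39488}{X{\left(S{\left(8 \right)} \right)}} = - \frac{39488}{\left(-36\right) \left(-3 - \frac{32}{3} + \frac{8^{2}}{3}\right)} = - \frac{39488}{\left(-36\right) \left(-3 - \frac{32}{3} + \frac{1}{3} \cdot 64\right)} = - \frac{39488}{\left(-36\right) \left(-3 - \frac{32}{3} + \frac{64}{3}\right)} = - \frac{39488}{\left(-36\right) \frac{23}{3}} = - \frac{39488}{-276} = \left(-39488\right) \left(- \frac{1}{276}\right) = \frac{9872}{69}$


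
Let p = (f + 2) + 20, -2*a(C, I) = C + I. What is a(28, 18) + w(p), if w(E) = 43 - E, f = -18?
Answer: 16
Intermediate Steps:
a(C, I) = -C/2 - I/2 (a(C, I) = -(C + I)/2 = -C/2 - I/2)
p = 4 (p = (-18 + 2) + 20 = -16 + 20 = 4)
a(28, 18) + w(p) = (-½*28 - ½*18) + (43 - 1*4) = (-14 - 9) + (43 - 4) = -23 + 39 = 16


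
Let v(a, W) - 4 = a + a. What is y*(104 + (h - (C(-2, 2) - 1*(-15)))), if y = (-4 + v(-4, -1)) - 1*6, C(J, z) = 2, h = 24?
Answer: -1554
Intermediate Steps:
v(a, W) = 4 + 2*a (v(a, W) = 4 + (a + a) = 4 + 2*a)
y = -14 (y = (-4 + (4 + 2*(-4))) - 1*6 = (-4 + (4 - 8)) - 6 = (-4 - 4) - 6 = -8 - 6 = -14)
y*(104 + (h - (C(-2, 2) - 1*(-15)))) = -14*(104 + (24 - (2 - 1*(-15)))) = -14*(104 + (24 - (2 + 15))) = -14*(104 + (24 - 1*17)) = -14*(104 + (24 - 17)) = -14*(104 + 7) = -14*111 = -1554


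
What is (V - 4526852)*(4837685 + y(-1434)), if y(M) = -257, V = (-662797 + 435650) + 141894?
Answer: -22310725865940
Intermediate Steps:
V = -85253 (V = -227147 + 141894 = -85253)
(V - 4526852)*(4837685 + y(-1434)) = (-85253 - 4526852)*(4837685 - 257) = -4612105*4837428 = -22310725865940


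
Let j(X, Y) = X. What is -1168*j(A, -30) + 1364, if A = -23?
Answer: 28228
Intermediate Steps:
-1168*j(A, -30) + 1364 = -1168*(-23) + 1364 = 26864 + 1364 = 28228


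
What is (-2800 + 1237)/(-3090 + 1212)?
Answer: 521/626 ≈ 0.83227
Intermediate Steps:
(-2800 + 1237)/(-3090 + 1212) = -1563/(-1878) = -1563*(-1/1878) = 521/626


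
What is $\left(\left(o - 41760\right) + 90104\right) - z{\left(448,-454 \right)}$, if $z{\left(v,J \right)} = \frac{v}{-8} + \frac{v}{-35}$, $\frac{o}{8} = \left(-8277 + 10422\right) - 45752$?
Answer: $- \frac{1502216}{5} \approx -3.0044 \cdot 10^{5}$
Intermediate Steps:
$o = -348856$ ($o = 8 \left(\left(-8277 + 10422\right) - 45752\right) = 8 \left(2145 - 45752\right) = 8 \left(-43607\right) = -348856$)
$z{\left(v,J \right)} = - \frac{43 v}{280}$ ($z{\left(v,J \right)} = v \left(- \frac{1}{8}\right) + v \left(- \frac{1}{35}\right) = - \frac{v}{8} - \frac{v}{35} = - \frac{43 v}{280}$)
$\left(\left(o - 41760\right) + 90104\right) - z{\left(448,-454 \right)} = \left(\left(-348856 - 41760\right) + 90104\right) - \left(- \frac{43}{280}\right) 448 = \left(-390616 + 90104\right) - - \frac{344}{5} = -300512 + \frac{344}{5} = - \frac{1502216}{5}$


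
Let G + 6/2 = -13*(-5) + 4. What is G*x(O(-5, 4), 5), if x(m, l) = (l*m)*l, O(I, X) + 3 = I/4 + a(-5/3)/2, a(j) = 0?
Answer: -14025/2 ≈ -7012.5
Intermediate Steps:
O(I, X) = -3 + I/4 (O(I, X) = -3 + (I/4 + 0/2) = -3 + (I*(¼) + 0*(½)) = -3 + (I/4 + 0) = -3 + I/4)
x(m, l) = m*l²
G = 66 (G = -3 + (-13*(-5) + 4) = -3 + (65 + 4) = -3 + 69 = 66)
G*x(O(-5, 4), 5) = 66*((-3 + (¼)*(-5))*5²) = 66*((-3 - 5/4)*25) = 66*(-17/4*25) = 66*(-425/4) = -14025/2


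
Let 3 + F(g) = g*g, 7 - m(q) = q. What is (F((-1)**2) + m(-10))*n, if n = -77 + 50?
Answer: -405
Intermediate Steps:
n = -27
m(q) = 7 - q
F(g) = -3 + g**2 (F(g) = -3 + g*g = -3 + g**2)
(F((-1)**2) + m(-10))*n = ((-3 + ((-1)**2)**2) + (7 - 1*(-10)))*(-27) = ((-3 + 1**2) + (7 + 10))*(-27) = ((-3 + 1) + 17)*(-27) = (-2 + 17)*(-27) = 15*(-27) = -405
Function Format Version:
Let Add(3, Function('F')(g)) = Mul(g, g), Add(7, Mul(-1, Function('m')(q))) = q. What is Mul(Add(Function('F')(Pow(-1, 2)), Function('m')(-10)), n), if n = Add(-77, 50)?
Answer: -405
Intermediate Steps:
n = -27
Function('m')(q) = Add(7, Mul(-1, q))
Function('F')(g) = Add(-3, Pow(g, 2)) (Function('F')(g) = Add(-3, Mul(g, g)) = Add(-3, Pow(g, 2)))
Mul(Add(Function('F')(Pow(-1, 2)), Function('m')(-10)), n) = Mul(Add(Add(-3, Pow(Pow(-1, 2), 2)), Add(7, Mul(-1, -10))), -27) = Mul(Add(Add(-3, Pow(1, 2)), Add(7, 10)), -27) = Mul(Add(Add(-3, 1), 17), -27) = Mul(Add(-2, 17), -27) = Mul(15, -27) = -405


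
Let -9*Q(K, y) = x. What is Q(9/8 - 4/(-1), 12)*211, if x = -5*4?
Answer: 4220/9 ≈ 468.89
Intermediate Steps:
x = -20
Q(K, y) = 20/9 (Q(K, y) = -⅑*(-20) = 20/9)
Q(9/8 - 4/(-1), 12)*211 = (20/9)*211 = 4220/9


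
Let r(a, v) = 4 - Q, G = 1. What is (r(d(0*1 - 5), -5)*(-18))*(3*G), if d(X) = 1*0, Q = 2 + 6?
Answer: 216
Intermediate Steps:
Q = 8
d(X) = 0
r(a, v) = -4 (r(a, v) = 4 - 1*8 = 4 - 8 = -4)
(r(d(0*1 - 5), -5)*(-18))*(3*G) = (-4*(-18))*(3*1) = 72*3 = 216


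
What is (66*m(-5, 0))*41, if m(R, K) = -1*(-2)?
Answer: 5412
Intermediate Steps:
m(R, K) = 2
(66*m(-5, 0))*41 = (66*2)*41 = 132*41 = 5412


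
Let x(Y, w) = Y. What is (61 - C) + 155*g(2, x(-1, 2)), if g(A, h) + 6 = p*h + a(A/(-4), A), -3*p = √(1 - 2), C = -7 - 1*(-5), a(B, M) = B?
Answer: -1889/2 + 155*I/3 ≈ -944.5 + 51.667*I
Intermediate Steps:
C = -2 (C = -7 + 5 = -2)
p = -I/3 (p = -√(1 - 2)/3 = -I/3 ≈ -0.33333*I)
g(A, h) = -6 - A/4 - I*h/3 (g(A, h) = -6 + ((-I/3)*h + A/(-4)) = -6 + (-I*h/3 + A*(-¼)) = -6 + (-I*h/3 - A/4) = -6 + (-A/4 - I*h/3) = -6 - A/4 - I*h/3)
(61 - C) + 155*g(2, x(-1, 2)) = (61 - 1*(-2)) + 155*(-6 - ¼*2 - ⅓*I*(-1)) = (61 + 2) + 155*(-6 - ½ + I/3) = 63 + 155*(-13/2 + I/3) = 63 + (-2015/2 + 155*I/3) = -1889/2 + 155*I/3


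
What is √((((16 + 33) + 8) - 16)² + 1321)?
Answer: √3002 ≈ 54.791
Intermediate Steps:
√((((16 + 33) + 8) - 16)² + 1321) = √(((49 + 8) - 16)² + 1321) = √((57 - 16)² + 1321) = √(41² + 1321) = √(1681 + 1321) = √3002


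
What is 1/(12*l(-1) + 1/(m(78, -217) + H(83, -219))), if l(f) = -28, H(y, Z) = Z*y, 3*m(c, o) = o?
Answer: -54748/18395331 ≈ -0.0029762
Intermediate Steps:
m(c, o) = o/3
1/(12*l(-1) + 1/(m(78, -217) + H(83, -219))) = 1/(12*(-28) + 1/((⅓)*(-217) - 219*83)) = 1/(-336 + 1/(-217/3 - 18177)) = 1/(-336 + 1/(-54748/3)) = 1/(-336 - 3/54748) = 1/(-18395331/54748) = -54748/18395331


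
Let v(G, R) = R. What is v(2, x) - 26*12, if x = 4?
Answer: -308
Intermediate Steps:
v(2, x) - 26*12 = 4 - 26*12 = 4 - 312 = -308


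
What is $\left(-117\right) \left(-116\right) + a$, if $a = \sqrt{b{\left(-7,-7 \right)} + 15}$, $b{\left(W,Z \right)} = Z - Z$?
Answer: $13572 + \sqrt{15} \approx 13576.0$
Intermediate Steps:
$b{\left(W,Z \right)} = 0$
$a = \sqrt{15}$ ($a = \sqrt{0 + 15} = \sqrt{15} \approx 3.873$)
$\left(-117\right) \left(-116\right) + a = \left(-117\right) \left(-116\right) + \sqrt{15} = 13572 + \sqrt{15}$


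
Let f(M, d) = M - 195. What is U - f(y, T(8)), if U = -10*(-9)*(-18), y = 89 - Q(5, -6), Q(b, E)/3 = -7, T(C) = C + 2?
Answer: -1535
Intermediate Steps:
T(C) = 2 + C
Q(b, E) = -21 (Q(b, E) = 3*(-7) = -21)
y = 110 (y = 89 - 1*(-21) = 89 + 21 = 110)
f(M, d) = -195 + M
U = -1620 (U = 90*(-18) = -1620)
U - f(y, T(8)) = -1620 - (-195 + 110) = -1620 - 1*(-85) = -1620 + 85 = -1535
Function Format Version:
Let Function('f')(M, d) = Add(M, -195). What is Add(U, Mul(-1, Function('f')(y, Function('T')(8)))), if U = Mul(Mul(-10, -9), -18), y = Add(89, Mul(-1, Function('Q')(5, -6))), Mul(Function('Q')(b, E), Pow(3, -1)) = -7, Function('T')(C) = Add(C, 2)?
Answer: -1535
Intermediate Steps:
Function('T')(C) = Add(2, C)
Function('Q')(b, E) = -21 (Function('Q')(b, E) = Mul(3, -7) = -21)
y = 110 (y = Add(89, Mul(-1, -21)) = Add(89, 21) = 110)
Function('f')(M, d) = Add(-195, M)
U = -1620 (U = Mul(90, -18) = -1620)
Add(U, Mul(-1, Function('f')(y, Function('T')(8)))) = Add(-1620, Mul(-1, Add(-195, 110))) = Add(-1620, Mul(-1, -85)) = Add(-1620, 85) = -1535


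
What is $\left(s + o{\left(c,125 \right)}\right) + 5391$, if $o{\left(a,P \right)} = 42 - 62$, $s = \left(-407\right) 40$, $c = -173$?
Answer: $-10909$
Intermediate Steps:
$s = -16280$
$o{\left(a,P \right)} = -20$ ($o{\left(a,P \right)} = 42 - 62 = -20$)
$\left(s + o{\left(c,125 \right)}\right) + 5391 = \left(-16280 - 20\right) + 5391 = -16300 + 5391 = -10909$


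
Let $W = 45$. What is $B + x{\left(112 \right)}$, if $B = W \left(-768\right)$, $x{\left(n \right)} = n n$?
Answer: $-22016$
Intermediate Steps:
$x{\left(n \right)} = n^{2}$
$B = -34560$ ($B = 45 \left(-768\right) = -34560$)
$B + x{\left(112 \right)} = -34560 + 112^{2} = -34560 + 12544 = -22016$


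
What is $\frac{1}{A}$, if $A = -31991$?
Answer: $- \frac{1}{31991} \approx -3.1259 \cdot 10^{-5}$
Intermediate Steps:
$\frac{1}{A} = \frac{1}{-31991} = - \frac{1}{31991}$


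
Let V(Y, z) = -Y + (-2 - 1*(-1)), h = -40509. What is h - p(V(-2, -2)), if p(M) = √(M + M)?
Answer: -40509 - √2 ≈ -40510.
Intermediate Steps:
V(Y, z) = -1 - Y (V(Y, z) = -Y + (-2 + 1) = -Y - 1 = -1 - Y)
p(M) = √2*√M (p(M) = √(2*M) = √2*√M)
h - p(V(-2, -2)) = -40509 - √2*√(-1 - 1*(-2)) = -40509 - √2*√(-1 + 2) = -40509 - √2*√1 = -40509 - √2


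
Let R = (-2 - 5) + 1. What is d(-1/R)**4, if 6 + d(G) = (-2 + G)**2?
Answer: 81450625/1679616 ≈ 48.494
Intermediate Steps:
R = -6 (R = -7 + 1 = -6)
d(G) = -6 + (-2 + G)**2
d(-1/R)**4 = (-6 + (-2 - 1/(-6))**2)**4 = (-6 + (-2 - 1*(-1/6))**2)**4 = (-6 + (-2 + 1/6)**2)**4 = (-6 + (-11/6)**2)**4 = (-6 + 121/36)**4 = (-95/36)**4 = 81450625/1679616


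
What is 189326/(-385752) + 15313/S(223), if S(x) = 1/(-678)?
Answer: -2002480002127/192876 ≈ -1.0382e+7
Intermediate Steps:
S(x) = -1/678
189326/(-385752) + 15313/S(223) = 189326/(-385752) + 15313/(-1/678) = 189326*(-1/385752) + 15313*(-678) = -94663/192876 - 10382214 = -2002480002127/192876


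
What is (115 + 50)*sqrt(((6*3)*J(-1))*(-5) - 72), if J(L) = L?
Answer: 495*sqrt(2) ≈ 700.04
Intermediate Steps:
(115 + 50)*sqrt(((6*3)*J(-1))*(-5) - 72) = (115 + 50)*sqrt(((6*3)*(-1))*(-5) - 72) = 165*sqrt((18*(-1))*(-5) - 72) = 165*sqrt(-18*(-5) - 72) = 165*sqrt(90 - 72) = 165*sqrt(18) = 165*(3*sqrt(2)) = 495*sqrt(2)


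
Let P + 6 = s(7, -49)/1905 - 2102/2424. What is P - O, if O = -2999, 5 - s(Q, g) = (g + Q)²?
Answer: 2302094639/769620 ≈ 2991.2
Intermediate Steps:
s(Q, g) = 5 - (Q + g)² (s(Q, g) = 5 - (g + Q)² = 5 - (Q + g)²)
P = -5995741/769620 (P = -6 + ((5 - (7 - 49)²)/1905 - 2102/2424) = -6 + ((5 - 1*(-42)²)*(1/1905) - 2102*1/2424) = -6 + ((5 - 1*1764)*(1/1905) - 1051/1212) = -6 + ((5 - 1764)*(1/1905) - 1051/1212) = -6 + (-1759*1/1905 - 1051/1212) = -6 + (-1759/1905 - 1051/1212) = -6 - 1378021/769620 = -5995741/769620 ≈ -7.7905)
P - O = -5995741/769620 - 1*(-2999) = -5995741/769620 + 2999 = 2302094639/769620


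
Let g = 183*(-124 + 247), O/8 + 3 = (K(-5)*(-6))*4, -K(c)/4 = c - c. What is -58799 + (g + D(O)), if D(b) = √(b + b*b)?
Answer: -36290 + 2*√138 ≈ -36267.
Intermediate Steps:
K(c) = 0 (K(c) = -4*(c - c) = -4*0 = 0)
O = -24 (O = -24 + 8*((0*(-6))*4) = -24 + 8*(0*4) = -24 + 8*0 = -24 + 0 = -24)
D(b) = √(b + b²)
g = 22509 (g = 183*123 = 22509)
-58799 + (g + D(O)) = -58799 + (22509 + √(-24*(1 - 24))) = -58799 + (22509 + √(-24*(-23))) = -58799 + (22509 + √552) = -58799 + (22509 + 2*√138) = -36290 + 2*√138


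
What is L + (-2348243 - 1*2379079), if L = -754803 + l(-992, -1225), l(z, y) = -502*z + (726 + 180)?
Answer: -4983235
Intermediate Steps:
l(z, y) = 906 - 502*z (l(z, y) = -502*z + 906 = 906 - 502*z)
L = -255913 (L = -754803 + (906 - 502*(-992)) = -754803 + (906 + 497984) = -754803 + 498890 = -255913)
L + (-2348243 - 1*2379079) = -255913 + (-2348243 - 1*2379079) = -255913 + (-2348243 - 2379079) = -255913 - 4727322 = -4983235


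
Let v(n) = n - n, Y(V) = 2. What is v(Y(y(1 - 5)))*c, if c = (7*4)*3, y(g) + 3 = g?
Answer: 0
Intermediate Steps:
y(g) = -3 + g
v(n) = 0
c = 84 (c = 28*3 = 84)
v(Y(y(1 - 5)))*c = 0*84 = 0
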